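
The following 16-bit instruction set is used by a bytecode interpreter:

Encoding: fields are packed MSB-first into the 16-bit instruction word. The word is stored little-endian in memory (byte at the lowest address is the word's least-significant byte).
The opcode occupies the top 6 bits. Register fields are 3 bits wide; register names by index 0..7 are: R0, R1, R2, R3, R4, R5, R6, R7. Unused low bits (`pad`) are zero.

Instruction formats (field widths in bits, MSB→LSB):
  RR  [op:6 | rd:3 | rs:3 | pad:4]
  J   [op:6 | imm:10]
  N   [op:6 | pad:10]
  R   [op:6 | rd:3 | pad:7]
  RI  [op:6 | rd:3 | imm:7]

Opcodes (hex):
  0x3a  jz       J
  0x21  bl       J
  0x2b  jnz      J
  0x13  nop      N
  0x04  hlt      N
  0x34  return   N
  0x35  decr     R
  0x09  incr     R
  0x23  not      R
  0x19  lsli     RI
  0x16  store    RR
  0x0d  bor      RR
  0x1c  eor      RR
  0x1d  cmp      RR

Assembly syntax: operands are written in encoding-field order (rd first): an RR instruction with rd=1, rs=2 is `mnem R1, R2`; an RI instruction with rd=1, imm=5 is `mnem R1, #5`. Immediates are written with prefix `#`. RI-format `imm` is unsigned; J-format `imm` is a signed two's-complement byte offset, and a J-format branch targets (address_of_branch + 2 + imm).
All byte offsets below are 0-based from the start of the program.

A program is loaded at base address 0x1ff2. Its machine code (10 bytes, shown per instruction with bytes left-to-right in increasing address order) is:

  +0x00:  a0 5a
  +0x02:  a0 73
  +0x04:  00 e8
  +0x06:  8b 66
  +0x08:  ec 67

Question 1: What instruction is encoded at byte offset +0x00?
store R5, R2

+0x00: a0 5a ⇒ word 0x5aa0 (little)
  top 6b → 0x16 → store [RR]
  rd: (w>>7)&0x7=0x5 → R5
  rs: (w>>4)&0x7=0x2 → R2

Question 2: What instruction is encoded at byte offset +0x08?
off 0x08: read ec 67 as little → 0x67ec
  top 6b → 0x19 → lsli [RI]
  rd@[9:7]=0x7 ⇒ R7
  imm@[6:0]=0x6c ⇒ #108

lsli R7, #108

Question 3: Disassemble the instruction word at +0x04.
jz #0

@+04  little-endian(00 e8) = 0xe800
  op=0xe800>>10=0x3a ⇒ jz (J)
  imm: (w>>0)&0x3ff=0x0 → #0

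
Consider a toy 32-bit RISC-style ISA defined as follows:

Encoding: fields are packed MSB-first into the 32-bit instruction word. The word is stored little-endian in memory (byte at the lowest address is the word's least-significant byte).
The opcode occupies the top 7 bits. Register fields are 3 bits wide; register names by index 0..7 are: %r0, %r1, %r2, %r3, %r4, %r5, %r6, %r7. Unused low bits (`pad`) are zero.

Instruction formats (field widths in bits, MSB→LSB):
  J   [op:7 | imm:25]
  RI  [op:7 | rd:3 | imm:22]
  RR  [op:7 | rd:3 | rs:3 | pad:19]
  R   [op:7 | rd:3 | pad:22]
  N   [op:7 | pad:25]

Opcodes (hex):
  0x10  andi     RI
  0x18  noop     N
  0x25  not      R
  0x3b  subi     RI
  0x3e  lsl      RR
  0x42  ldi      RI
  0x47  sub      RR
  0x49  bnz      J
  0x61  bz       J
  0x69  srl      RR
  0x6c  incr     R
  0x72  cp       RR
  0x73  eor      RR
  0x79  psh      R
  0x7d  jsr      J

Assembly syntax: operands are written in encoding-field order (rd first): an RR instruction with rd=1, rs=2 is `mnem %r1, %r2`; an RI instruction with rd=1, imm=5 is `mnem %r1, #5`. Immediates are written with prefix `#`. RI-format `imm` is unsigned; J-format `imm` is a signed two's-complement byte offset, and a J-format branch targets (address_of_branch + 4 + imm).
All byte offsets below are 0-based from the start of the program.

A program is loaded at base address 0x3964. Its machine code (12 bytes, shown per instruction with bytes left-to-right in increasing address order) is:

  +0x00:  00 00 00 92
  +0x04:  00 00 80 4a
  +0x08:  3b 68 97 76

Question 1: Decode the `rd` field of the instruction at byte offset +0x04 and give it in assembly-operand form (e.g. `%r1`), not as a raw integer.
+0x04: 00 00 80 4a ⇒ word 0x4a800000 (little)
  op=0x4a800000>>25=0x25 ⇒ not (R)
  rd: (w>>22)&0x7=0x2 → %r2

%r2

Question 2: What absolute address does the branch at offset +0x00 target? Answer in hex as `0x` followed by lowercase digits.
+0x00: 00 00 00 92 ⇒ word 0x92000000 (little)
  op=0x92000000>>25=0x49 ⇒ bnz (J)
  [24:0] imm=0 = #0
  target = base 0x3964 + off 0x00 + 4 + imm 0 = 0x3968

0x3968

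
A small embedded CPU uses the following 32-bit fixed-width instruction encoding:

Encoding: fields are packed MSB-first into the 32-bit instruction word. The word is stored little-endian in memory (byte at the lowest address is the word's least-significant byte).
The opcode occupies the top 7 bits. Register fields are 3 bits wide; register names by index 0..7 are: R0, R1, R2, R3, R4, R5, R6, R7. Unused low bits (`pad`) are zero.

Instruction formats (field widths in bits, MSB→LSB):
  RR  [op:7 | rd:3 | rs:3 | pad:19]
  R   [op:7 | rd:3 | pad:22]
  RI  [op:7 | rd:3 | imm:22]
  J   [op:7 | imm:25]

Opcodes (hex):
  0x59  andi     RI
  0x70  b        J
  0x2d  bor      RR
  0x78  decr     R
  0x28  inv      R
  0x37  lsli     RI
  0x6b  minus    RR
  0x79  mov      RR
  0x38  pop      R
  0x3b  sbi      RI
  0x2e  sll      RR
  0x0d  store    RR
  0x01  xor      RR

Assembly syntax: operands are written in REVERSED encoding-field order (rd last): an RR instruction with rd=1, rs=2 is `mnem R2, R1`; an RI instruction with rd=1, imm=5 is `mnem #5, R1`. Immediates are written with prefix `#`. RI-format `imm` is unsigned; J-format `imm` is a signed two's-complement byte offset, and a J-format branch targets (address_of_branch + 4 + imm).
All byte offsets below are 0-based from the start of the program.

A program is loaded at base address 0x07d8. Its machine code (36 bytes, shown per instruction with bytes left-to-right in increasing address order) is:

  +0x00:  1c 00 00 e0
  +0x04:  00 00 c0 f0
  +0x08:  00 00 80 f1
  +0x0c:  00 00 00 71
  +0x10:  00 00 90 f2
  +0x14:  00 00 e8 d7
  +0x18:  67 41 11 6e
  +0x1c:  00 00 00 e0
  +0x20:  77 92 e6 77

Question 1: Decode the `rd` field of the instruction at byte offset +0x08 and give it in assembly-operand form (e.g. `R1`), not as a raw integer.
[08] 00 00 80 f1 → 0xf1800000
  op=0xf1800000>>25=0x78 ⇒ decr (R)
  rd: (w>>22)&0x7=0x6 → R6

R6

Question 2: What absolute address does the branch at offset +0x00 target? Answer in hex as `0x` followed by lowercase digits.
off 0x00: read 1c 00 00 e0 as little → 0xe000001c
  op=0xe000001c>>25=0x70 ⇒ b (J)
  [24:0] imm=28 = #28
  target = base 0x07d8 + off 0x00 + 4 + imm 28 = 0x07f8

0x07f8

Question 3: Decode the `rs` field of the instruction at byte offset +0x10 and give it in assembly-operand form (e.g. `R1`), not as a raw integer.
R2

+0x10: 00 00 90 f2 ⇒ word 0xf2900000 (little)
  top 7b → 0x79 → mov [RR]
  [24:22] rd=2 = R2
  [21:19] rs=2 = R2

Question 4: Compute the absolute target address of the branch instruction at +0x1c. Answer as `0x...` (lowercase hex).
[1c] 00 00 00 e0 → 0xe0000000
  top 7b → 0x70 → b [J]
  [24:0] imm=0 = #0
  target = base 0x07d8 + off 0x1c + 4 + imm 0 = 0x07f8

0x07f8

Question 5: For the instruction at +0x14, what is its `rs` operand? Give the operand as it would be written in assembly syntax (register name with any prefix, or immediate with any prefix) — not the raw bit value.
off 0x14: read 00 00 e8 d7 as little → 0xd7e80000
  opcode bits[31:25]=0x6b: minus/RR
  rd: (w>>22)&0x7=0x7 → R7
  rs: (w>>19)&0x7=0x5 → R5

R5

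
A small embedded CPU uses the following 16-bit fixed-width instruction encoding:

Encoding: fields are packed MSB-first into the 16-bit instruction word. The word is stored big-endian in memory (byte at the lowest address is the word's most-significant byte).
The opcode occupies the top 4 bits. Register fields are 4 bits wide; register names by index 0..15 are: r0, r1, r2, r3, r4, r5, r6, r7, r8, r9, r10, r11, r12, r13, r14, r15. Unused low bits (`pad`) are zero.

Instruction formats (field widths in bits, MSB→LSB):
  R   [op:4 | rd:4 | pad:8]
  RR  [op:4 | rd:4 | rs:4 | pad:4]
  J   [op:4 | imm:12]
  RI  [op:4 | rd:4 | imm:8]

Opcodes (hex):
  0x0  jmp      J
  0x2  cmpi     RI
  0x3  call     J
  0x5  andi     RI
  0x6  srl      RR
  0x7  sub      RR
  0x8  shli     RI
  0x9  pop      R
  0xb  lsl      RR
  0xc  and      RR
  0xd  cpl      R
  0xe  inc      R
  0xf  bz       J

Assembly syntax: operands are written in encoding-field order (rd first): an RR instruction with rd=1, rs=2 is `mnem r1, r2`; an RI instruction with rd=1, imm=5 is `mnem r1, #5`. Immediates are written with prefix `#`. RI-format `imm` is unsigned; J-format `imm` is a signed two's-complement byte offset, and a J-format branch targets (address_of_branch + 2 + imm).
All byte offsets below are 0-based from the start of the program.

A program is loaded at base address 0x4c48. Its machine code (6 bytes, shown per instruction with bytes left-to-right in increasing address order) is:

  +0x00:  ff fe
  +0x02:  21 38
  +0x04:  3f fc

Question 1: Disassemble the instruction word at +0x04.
[04] 3f fc → 0x3ffc
  op=0x3ffc>>12=0x3 ⇒ call (J)
  [11:0] imm=4092 (s12→-4) = #-4

call #-4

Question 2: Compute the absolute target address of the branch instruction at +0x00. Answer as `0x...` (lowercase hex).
0x4c48

off 0x00: read ff fe as big → 0xfffe
  opcode bits[15:12]=0xf: bz/J
  imm@[11:0]=0xffe (s12→-2) ⇒ #-2
  target = base 0x4c48 + off 0x00 + 2 + imm -2 = 0x4c48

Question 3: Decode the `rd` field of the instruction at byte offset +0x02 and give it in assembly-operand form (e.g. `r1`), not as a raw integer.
r1

+0x02: 21 38 ⇒ word 0x2138 (big)
  opcode bits[15:12]=0x2: cmpi/RI
  rd: (w>>8)&0xf=0x1 → r1
  imm: (w>>0)&0xff=0x38 → #56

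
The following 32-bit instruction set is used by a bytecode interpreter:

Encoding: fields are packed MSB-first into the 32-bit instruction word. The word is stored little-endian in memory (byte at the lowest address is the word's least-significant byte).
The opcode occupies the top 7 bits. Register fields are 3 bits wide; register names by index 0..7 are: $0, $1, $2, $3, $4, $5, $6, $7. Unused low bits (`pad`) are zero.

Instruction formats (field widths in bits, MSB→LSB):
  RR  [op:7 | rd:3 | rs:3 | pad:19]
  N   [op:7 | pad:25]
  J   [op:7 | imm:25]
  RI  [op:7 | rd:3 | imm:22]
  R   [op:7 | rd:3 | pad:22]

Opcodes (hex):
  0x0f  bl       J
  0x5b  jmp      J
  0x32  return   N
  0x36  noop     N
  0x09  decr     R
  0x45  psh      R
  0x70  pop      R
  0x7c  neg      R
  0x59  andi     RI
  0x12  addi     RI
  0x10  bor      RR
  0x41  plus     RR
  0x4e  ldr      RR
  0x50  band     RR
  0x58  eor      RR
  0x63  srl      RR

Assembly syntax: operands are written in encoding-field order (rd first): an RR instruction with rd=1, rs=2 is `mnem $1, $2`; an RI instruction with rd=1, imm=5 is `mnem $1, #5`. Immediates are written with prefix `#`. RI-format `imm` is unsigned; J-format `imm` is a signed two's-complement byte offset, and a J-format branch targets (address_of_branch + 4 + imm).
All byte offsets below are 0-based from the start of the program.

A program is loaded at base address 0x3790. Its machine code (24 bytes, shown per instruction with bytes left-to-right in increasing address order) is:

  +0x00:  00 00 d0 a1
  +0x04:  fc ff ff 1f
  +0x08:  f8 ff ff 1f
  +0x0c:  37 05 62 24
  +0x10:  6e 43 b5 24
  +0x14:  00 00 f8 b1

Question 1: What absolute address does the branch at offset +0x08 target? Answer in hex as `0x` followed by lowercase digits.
off 0x08: read f8 ff ff 1f as little → 0x1ffffff8
  top 7b → 0xf → bl [J]
  imm@[24:0]=0x1fffff8 (s25→-8) ⇒ #-8
  target = base 0x3790 + off 0x08 + 4 + imm -8 = 0x3794

0x3794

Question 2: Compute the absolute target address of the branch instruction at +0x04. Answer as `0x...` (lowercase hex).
0x3794

off 0x04: read fc ff ff 1f as little → 0x1ffffffc
  top 7b → 0xf → bl [J]
  imm@[24:0]=0x1fffffc (s25→-4) ⇒ #-4
  target = base 0x3790 + off 0x04 + 4 + imm -4 = 0x3794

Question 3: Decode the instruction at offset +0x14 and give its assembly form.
[14] 00 00 f8 b1 → 0xb1f80000
  op=0xb1f80000>>25=0x58 ⇒ eor (RR)
  rd: (w>>22)&0x7=0x7 → $7
  rs: (w>>19)&0x7=0x7 → $7

eor $7, $7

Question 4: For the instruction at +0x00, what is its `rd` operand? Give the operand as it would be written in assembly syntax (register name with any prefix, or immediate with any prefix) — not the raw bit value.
$7

@+00  little-endian(00 00 d0 a1) = 0xa1d00000
  opcode bits[31:25]=0x50: band/RR
  rd: (w>>22)&0x7=0x7 → $7
  rs: (w>>19)&0x7=0x2 → $2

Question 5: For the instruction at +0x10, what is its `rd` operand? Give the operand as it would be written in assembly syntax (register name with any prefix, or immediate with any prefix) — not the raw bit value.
@+10  little-endian(6e 43 b5 24) = 0x24b5436e
  top 7b → 0x12 → addi [RI]
  rd: (w>>22)&0x7=0x2 → $2
  imm: (w>>0)&0x3fffff=0x35436e → #3490670

$2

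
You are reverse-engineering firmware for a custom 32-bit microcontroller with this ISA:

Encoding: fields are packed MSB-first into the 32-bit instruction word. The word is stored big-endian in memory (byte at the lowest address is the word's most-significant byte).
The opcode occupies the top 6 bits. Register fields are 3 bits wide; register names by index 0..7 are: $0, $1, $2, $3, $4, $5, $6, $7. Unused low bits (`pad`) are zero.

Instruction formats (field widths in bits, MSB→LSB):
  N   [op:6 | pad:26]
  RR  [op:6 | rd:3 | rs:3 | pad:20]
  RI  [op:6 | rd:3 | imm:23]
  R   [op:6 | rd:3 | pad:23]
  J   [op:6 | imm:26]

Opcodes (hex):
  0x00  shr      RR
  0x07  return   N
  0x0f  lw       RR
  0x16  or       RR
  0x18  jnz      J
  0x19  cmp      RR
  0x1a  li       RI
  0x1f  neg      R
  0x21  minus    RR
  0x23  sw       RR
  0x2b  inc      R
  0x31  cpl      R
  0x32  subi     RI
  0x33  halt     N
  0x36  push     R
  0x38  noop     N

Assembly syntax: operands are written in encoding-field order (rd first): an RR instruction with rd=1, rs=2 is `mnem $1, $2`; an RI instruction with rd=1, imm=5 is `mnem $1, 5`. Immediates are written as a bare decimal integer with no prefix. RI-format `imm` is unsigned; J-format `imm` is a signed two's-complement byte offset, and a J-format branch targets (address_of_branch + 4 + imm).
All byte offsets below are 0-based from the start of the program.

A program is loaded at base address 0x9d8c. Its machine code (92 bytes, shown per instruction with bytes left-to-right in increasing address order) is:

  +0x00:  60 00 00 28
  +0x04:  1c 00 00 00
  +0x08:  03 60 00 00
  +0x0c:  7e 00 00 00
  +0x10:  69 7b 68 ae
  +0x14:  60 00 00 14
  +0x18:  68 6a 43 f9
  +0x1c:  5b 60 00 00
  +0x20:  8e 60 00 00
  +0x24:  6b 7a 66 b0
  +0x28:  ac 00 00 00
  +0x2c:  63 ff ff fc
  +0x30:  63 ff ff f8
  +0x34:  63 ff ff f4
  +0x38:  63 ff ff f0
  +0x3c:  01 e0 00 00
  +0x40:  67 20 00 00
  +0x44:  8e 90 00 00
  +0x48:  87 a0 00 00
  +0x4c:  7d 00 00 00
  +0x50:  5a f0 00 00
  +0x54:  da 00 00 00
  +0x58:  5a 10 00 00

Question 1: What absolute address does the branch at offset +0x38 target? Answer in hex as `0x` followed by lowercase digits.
+0x38: 63 ff ff f0 ⇒ word 0x63fffff0 (big)
  top 6b → 0x18 → jnz [J]
  imm: (w>>0)&0x3ffffff=0x3fffff0 (s26→-16) → -16
  target = base 0x9d8c + off 0x38 + 4 + imm -16 = 0x9db8

0x9db8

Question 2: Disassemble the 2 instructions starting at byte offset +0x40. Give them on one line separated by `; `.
+0x40: 67 20 00 00 ⇒ word 0x67200000 (big)
  op=0x67200000>>26=0x19 ⇒ cmp (RR)
  rd@[25:23]=0x6 ⇒ $6
  rs@[22:20]=0x2 ⇒ $2
+0x44: 8e 90 00 00 ⇒ word 0x8e900000 (big)
  op=0x8e900000>>26=0x23 ⇒ sw (RR)
  rd@[25:23]=0x5 ⇒ $5
  rs@[22:20]=0x1 ⇒ $1

cmp $6, $2; sw $5, $1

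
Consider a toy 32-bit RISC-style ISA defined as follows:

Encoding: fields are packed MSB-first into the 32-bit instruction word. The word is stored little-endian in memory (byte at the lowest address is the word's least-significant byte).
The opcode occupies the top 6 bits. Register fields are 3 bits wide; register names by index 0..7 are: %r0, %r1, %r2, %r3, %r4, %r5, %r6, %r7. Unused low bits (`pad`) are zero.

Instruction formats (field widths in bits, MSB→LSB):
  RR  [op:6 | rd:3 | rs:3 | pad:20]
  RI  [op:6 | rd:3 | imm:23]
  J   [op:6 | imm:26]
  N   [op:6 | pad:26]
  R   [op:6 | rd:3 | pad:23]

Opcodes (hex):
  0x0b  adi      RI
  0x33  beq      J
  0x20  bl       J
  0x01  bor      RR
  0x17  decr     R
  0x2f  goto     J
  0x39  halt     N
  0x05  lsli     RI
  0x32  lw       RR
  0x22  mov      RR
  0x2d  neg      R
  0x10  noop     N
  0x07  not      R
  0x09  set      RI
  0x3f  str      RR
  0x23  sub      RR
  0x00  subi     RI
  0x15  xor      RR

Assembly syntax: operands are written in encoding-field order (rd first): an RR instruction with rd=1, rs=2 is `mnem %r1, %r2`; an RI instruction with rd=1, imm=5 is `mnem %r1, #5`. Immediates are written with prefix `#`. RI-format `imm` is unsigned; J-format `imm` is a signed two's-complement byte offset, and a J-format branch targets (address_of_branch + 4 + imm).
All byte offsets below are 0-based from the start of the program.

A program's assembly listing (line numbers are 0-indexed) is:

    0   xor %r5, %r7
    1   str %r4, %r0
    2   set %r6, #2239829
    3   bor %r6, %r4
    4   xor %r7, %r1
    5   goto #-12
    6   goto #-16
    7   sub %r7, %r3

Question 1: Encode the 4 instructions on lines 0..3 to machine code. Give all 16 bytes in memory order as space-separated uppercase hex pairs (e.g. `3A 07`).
00 00 F0 56 00 00 00 FE 55 2D 22 27 00 00 40 07

line 0 (xor): pack op=0x15:6|rd=5:3|rs=7:3|pad=0:20 = 0x56f00000; little→ 00 00 f0 56
line 1 (str): pack op=0x3f:6|rd=4:3|rs=0:3|pad=0:20 = 0xfe000000; little→ 00 00 00 fe
line 2 (set): pack op=0x9:6|rd=6:3|imm=2239829:23 = 0x27222d55; little→ 55 2d 22 27
line 3 (bor): pack op=0x1:6|rd=6:3|rs=4:3|pad=0:20 = 0x07400000; little→ 00 00 40 07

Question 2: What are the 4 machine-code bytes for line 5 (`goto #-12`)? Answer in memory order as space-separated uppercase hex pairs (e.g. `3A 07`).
F4 FF FF BF

L5: goto op=0x2f:6|imm=-12:26 ⇒ 0xbffffff4 ⇒ little f4 ff ff bf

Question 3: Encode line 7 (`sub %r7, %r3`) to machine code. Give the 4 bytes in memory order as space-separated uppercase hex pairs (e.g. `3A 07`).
00 00 B0 8F

7. sub fields op=0x23:6|rd=7:3|rs=3:3|pad=0:20 → word 8fb00000h → 00 00 b0 8f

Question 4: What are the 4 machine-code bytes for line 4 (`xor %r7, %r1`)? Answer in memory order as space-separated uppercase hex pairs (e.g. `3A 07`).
00 00 90 57

line 4 (xor): pack op=0x15:6|rd=7:3|rs=1:3|pad=0:20 = 0x57900000; little→ 00 00 90 57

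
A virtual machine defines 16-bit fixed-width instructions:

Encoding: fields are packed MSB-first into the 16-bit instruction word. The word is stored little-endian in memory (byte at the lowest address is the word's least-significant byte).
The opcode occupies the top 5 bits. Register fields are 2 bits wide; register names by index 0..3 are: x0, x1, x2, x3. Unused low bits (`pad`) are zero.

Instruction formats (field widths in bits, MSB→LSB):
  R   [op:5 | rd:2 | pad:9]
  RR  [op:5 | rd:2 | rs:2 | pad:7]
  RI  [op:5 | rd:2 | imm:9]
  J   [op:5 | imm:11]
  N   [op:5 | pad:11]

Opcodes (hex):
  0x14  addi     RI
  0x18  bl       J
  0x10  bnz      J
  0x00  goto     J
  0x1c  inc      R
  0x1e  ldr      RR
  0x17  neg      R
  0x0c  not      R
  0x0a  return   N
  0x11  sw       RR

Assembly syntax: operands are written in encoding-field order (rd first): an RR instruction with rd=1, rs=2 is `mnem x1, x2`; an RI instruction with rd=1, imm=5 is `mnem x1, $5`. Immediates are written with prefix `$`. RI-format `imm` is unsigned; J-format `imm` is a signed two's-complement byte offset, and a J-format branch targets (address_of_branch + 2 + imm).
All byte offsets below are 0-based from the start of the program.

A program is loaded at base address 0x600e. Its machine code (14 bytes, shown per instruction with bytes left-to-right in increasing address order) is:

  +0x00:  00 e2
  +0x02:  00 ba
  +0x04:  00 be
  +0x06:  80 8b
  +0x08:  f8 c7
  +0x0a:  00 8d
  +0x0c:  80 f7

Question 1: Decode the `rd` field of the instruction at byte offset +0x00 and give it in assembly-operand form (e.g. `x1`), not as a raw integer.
x1

@+00  little-endian(00 e2) = 0xe200
  op=0xe200>>11=0x1c ⇒ inc (R)
  rd@[10:9]=0x1 ⇒ x1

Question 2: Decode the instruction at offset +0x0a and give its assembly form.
sw x2, x2

off 0x0a: read 00 8d as little → 0x8d00
  opcode bits[15:11]=0x11: sw/RR
  rd: (w>>9)&0x3=0x2 → x2
  rs: (w>>7)&0x3=0x2 → x2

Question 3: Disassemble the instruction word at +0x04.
@+04  little-endian(00 be) = 0xbe00
  opcode bits[15:11]=0x17: neg/R
  rd: (w>>9)&0x3=0x3 → x3

neg x3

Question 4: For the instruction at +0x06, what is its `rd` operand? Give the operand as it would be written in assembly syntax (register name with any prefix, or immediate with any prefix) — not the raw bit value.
off 0x06: read 80 8b as little → 0x8b80
  op=0x8b80>>11=0x11 ⇒ sw (RR)
  rd@[10:9]=0x1 ⇒ x1
  rs@[8:7]=0x3 ⇒ x3

x1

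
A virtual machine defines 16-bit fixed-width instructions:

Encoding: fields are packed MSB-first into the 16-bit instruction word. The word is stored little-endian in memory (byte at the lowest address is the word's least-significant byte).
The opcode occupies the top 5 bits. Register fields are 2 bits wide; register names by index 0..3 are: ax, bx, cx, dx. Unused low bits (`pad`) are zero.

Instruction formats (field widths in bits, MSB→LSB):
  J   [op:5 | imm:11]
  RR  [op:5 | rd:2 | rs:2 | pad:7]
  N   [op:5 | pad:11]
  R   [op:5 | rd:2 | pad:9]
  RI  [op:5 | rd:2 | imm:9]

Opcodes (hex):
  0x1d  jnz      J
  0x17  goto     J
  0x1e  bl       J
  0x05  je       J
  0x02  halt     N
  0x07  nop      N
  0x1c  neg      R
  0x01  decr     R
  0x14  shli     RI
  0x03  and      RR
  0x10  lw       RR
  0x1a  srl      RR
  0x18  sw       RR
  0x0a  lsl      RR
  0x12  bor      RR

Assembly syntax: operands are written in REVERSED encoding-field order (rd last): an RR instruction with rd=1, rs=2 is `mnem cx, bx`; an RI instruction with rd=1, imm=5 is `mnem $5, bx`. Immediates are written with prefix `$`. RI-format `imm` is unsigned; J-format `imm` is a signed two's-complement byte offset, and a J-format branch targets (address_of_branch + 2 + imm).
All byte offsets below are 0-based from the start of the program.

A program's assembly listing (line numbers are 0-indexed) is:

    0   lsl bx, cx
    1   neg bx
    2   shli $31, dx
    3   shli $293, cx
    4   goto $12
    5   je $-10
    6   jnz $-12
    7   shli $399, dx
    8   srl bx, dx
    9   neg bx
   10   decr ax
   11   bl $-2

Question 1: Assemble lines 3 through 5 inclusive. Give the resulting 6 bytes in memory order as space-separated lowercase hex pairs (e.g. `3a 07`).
25 a5 0c b8 f6 2f

L3: shli op=0x14:5|rd=2:2|imm=293:9 ⇒ 0xa525 ⇒ little 25 a5
L4: goto op=0x17:5|imm=12:11 ⇒ 0xb80c ⇒ little 0c b8
L5: je op=0x5:5|imm=-10:11 ⇒ 0x2ff6 ⇒ little f6 2f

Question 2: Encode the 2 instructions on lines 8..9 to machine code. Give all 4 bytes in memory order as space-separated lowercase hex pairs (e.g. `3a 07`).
8. srl fields op=0x1a:5|rd=3:2|rs=1:2|pad=0:7 → word d680h → 80 d6
9. neg fields op=0x1c:5|rd=1:2|pad=0:9 → word e200h → 00 e2

80 d6 00 e2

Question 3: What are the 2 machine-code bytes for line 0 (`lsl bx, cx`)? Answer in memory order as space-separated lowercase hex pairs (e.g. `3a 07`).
line 0 (lsl): pack op=0xa:5|rd=2:2|rs=1:2|pad=0:7 = 0x5480; little→ 80 54

80 54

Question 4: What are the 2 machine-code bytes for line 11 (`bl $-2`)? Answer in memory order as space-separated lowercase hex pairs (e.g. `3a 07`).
fe f7

L11: bl op=0x1e:5|imm=-2:11 ⇒ 0xf7fe ⇒ little fe f7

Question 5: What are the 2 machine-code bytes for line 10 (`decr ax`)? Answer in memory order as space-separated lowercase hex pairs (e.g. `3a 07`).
00 08

L10: decr op=0x1:5|rd=0:2|pad=0:9 ⇒ 0x0800 ⇒ little 00 08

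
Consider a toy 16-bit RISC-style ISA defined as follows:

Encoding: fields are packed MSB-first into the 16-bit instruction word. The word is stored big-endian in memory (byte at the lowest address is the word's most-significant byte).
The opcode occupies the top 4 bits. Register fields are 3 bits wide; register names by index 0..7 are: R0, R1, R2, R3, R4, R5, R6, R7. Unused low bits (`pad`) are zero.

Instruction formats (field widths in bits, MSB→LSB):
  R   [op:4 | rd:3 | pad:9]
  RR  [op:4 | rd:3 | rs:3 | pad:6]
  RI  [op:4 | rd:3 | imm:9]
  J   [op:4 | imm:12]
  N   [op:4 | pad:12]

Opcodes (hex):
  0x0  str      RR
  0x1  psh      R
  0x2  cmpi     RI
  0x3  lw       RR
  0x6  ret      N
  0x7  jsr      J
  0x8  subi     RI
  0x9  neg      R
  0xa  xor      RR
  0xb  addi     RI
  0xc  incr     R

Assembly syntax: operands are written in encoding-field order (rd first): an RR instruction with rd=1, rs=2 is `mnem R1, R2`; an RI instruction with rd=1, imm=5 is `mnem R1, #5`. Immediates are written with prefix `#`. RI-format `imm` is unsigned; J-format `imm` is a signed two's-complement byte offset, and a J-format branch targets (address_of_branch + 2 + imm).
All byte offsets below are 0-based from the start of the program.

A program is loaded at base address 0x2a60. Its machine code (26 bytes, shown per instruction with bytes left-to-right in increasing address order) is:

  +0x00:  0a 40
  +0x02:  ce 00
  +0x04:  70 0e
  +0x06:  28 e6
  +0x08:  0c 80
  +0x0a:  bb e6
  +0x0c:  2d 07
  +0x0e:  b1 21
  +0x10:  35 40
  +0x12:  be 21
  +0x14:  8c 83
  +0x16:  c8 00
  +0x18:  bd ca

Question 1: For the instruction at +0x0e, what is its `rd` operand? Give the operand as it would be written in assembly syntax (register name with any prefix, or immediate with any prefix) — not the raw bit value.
@+0e  big-endian(b1 21) = 0xb121
  op=0xb121>>12=0xb ⇒ addi (RI)
  rd: (w>>9)&0x7=0x0 → R0
  imm: (w>>0)&0x1ff=0x121 → #289

R0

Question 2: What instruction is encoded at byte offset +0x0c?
@+0c  big-endian(2d 07) = 0x2d07
  opcode bits[15:12]=0x2: cmpi/RI
  rd: (w>>9)&0x7=0x6 → R6
  imm: (w>>0)&0x1ff=0x107 → #263

cmpi R6, #263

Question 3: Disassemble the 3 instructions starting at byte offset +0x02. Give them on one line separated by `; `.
[02] ce 00 → 0xce00
  opcode bits[15:12]=0xc: incr/R
  rd@[11:9]=0x7 ⇒ R7
[04] 70 0e → 0x700e
  opcode bits[15:12]=0x7: jsr/J
  imm@[11:0]=0xe ⇒ #14
[06] 28 e6 → 0x28e6
  opcode bits[15:12]=0x2: cmpi/RI
  rd@[11:9]=0x4 ⇒ R4
  imm@[8:0]=0xe6 ⇒ #230

incr R7; jsr #14; cmpi R4, #230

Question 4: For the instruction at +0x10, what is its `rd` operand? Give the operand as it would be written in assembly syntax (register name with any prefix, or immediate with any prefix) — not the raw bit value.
+0x10: 35 40 ⇒ word 0x3540 (big)
  top 4b → 0x3 → lw [RR]
  rd@[11:9]=0x2 ⇒ R2
  rs@[8:6]=0x5 ⇒ R5

R2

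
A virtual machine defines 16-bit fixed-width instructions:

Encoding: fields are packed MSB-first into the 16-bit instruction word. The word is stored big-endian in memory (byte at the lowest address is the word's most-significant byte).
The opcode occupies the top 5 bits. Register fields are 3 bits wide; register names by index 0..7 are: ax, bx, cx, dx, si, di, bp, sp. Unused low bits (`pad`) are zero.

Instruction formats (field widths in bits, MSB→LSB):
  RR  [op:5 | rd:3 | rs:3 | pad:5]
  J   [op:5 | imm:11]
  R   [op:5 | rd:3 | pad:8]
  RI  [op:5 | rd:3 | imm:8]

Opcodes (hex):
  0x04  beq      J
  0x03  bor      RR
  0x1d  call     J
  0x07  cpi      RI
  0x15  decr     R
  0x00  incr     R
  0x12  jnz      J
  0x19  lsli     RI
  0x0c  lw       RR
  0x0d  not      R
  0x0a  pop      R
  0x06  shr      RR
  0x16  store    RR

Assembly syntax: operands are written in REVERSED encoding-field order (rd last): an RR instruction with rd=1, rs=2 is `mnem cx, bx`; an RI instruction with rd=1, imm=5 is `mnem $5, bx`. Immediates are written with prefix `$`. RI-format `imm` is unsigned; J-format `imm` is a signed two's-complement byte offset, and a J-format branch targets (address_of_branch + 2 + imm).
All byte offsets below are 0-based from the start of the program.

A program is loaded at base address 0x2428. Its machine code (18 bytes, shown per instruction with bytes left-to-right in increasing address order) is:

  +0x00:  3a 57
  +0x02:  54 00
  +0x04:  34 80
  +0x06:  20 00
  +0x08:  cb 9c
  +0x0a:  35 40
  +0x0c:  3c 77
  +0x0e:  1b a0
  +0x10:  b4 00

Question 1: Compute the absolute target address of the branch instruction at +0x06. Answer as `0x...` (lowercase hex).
+0x06: 20 00 ⇒ word 0x2000 (big)
  opcode bits[15:11]=0x4: beq/J
  imm@[10:0]=0x0 ⇒ $0
  target = base 0x2428 + off 0x06 + 2 + imm 0 = 0x2430

0x2430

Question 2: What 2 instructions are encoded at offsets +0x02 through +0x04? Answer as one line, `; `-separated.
+0x02: 54 00 ⇒ word 0x5400 (big)
  opcode bits[15:11]=0xa: pop/R
  rd@[10:8]=0x4 ⇒ si
+0x04: 34 80 ⇒ word 0x3480 (big)
  opcode bits[15:11]=0x6: shr/RR
  rd@[10:8]=0x4 ⇒ si
  rs@[7:5]=0x4 ⇒ si

pop si; shr si, si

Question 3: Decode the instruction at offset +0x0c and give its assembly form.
cpi $119, si

[0c] 3c 77 → 0x3c77
  opcode bits[15:11]=0x7: cpi/RI
  rd@[10:8]=0x4 ⇒ si
  imm@[7:0]=0x77 ⇒ $119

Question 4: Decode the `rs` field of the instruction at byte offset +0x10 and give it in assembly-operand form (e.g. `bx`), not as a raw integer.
ax

+0x10: b4 00 ⇒ word 0xb400 (big)
  top 5b → 0x16 → store [RR]
  rd@[10:8]=0x4 ⇒ si
  rs@[7:5]=0x0 ⇒ ax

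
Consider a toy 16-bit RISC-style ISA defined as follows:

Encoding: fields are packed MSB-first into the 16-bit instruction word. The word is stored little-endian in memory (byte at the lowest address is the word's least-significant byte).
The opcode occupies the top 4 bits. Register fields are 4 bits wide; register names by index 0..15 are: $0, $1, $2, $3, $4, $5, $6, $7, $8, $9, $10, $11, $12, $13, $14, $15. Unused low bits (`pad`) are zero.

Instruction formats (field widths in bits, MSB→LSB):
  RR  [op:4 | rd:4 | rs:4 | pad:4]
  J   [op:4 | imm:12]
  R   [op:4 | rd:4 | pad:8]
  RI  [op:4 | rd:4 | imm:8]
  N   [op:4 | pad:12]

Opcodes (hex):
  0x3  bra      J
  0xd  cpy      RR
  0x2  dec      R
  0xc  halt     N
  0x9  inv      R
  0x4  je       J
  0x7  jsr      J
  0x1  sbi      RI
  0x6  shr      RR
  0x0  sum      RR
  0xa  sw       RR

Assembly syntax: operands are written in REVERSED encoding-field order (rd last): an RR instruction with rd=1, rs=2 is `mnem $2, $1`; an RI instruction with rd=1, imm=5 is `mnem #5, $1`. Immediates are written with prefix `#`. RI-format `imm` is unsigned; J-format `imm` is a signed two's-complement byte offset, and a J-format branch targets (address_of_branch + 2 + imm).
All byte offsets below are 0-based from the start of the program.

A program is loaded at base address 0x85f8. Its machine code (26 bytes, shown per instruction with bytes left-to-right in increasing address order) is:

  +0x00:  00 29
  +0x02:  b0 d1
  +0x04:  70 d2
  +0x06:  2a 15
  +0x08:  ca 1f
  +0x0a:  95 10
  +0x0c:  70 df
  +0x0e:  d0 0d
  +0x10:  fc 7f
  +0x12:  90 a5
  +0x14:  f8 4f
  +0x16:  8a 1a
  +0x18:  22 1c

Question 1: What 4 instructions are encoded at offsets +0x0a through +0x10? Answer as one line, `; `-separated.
@+0a  little-endian(95 10) = 0x1095
  top 4b → 0x1 → sbi [RI]
  rd@[11:8]=0x0 ⇒ $0
  imm@[7:0]=0x95 ⇒ #149
@+0c  little-endian(70 df) = 0xdf70
  top 4b → 0xd → cpy [RR]
  rd@[11:8]=0xf ⇒ $15
  rs@[7:4]=0x7 ⇒ $7
@+0e  little-endian(d0 0d) = 0x0dd0
  top 4b → 0x0 → sum [RR]
  rd@[11:8]=0xd ⇒ $13
  rs@[7:4]=0xd ⇒ $13
@+10  little-endian(fc 7f) = 0x7ffc
  top 4b → 0x7 → jsr [J]
  imm@[11:0]=0xffc (s12→-4) ⇒ #-4

sbi #149, $0; cpy $7, $15; sum $13, $13; jsr #-4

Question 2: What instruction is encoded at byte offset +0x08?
[08] ca 1f → 0x1fca
  op=0x1fca>>12=0x1 ⇒ sbi (RI)
  [11:8] rd=15 = $15
  [7:0] imm=202 = #202

sbi #202, $15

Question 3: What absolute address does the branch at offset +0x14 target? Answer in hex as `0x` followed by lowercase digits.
[14] f8 4f → 0x4ff8
  top 4b → 0x4 → je [J]
  imm: (w>>0)&0xfff=0xff8 (s12→-8) → #-8
  target = base 0x85f8 + off 0x14 + 2 + imm -8 = 0x8606

0x8606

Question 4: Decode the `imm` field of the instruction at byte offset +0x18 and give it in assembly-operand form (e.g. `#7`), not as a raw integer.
#34

@+18  little-endian(22 1c) = 0x1c22
  top 4b → 0x1 → sbi [RI]
  rd: (w>>8)&0xf=0xc → $12
  imm: (w>>0)&0xff=0x22 → #34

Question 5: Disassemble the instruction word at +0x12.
sw $9, $5

+0x12: 90 a5 ⇒ word 0xa590 (little)
  opcode bits[15:12]=0xa: sw/RR
  rd@[11:8]=0x5 ⇒ $5
  rs@[7:4]=0x9 ⇒ $9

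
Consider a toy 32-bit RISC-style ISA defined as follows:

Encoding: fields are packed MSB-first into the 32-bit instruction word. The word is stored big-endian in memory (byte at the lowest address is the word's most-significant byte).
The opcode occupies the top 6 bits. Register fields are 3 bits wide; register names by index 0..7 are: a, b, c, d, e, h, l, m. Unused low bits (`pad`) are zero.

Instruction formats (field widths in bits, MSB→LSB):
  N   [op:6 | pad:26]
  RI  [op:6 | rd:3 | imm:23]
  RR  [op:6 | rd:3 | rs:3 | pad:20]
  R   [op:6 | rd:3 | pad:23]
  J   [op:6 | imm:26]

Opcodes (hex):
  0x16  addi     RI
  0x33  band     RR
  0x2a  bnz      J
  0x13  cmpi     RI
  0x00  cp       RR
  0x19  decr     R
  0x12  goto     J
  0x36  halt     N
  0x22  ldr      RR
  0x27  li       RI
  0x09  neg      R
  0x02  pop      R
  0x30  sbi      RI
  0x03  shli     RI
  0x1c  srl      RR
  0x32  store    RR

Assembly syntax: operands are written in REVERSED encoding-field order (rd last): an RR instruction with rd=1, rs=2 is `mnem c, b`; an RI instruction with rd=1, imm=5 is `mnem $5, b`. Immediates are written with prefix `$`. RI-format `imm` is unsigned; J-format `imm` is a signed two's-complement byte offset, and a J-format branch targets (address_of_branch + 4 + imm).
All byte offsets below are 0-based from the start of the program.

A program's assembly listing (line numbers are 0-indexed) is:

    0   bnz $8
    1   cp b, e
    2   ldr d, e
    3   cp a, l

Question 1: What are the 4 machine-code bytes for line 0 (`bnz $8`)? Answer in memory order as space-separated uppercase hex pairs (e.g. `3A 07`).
A8 00 00 08

0. bnz fields op=0x2a:6|imm=8:26 → word a8000008h → a8 00 00 08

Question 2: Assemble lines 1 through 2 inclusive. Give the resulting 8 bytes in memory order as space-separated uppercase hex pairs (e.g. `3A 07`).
02 10 00 00 8A 30 00 00

1. cp fields op=0x0:6|rd=4:3|rs=1:3|pad=0:20 → word 02100000h → 02 10 00 00
2. ldr fields op=0x22:6|rd=4:3|rs=3:3|pad=0:20 → word 8a300000h → 8a 30 00 00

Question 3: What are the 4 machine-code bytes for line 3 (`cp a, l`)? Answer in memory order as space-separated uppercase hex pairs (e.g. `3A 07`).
03 00 00 00

L3: cp op=0x0:6|rd=6:3|rs=0:3|pad=0:20 ⇒ 0x03000000 ⇒ big 03 00 00 00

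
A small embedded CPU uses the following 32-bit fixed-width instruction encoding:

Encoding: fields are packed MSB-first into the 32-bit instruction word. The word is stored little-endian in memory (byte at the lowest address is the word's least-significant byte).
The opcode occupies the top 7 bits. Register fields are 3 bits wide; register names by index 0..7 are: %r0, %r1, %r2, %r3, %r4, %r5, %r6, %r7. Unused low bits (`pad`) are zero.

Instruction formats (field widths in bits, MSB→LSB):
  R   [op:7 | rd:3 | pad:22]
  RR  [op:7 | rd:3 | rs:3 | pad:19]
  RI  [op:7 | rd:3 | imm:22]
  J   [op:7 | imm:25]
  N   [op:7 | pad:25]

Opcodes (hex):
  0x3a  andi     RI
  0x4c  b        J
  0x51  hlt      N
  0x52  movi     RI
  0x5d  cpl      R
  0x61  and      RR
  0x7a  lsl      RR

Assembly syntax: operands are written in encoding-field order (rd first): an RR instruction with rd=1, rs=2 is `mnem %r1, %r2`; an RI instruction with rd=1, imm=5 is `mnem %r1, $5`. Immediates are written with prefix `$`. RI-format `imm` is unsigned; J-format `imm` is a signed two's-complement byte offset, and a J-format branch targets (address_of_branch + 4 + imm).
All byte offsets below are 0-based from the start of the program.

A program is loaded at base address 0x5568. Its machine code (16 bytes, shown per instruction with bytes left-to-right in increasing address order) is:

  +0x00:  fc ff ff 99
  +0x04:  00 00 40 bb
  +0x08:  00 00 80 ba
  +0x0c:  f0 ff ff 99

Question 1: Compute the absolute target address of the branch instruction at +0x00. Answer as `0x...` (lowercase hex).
off 0x00: read fc ff ff 99 as little → 0x99fffffc
  op=0x99fffffc>>25=0x4c ⇒ b (J)
  imm: (w>>0)&0x1ffffff=0x1fffffc (s25→-4) → $-4
  target = base 0x5568 + off 0x00 + 4 + imm -4 = 0x5568

0x5568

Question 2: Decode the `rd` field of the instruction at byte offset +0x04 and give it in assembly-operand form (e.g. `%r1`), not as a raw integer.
+0x04: 00 00 40 bb ⇒ word 0xbb400000 (little)
  opcode bits[31:25]=0x5d: cpl/R
  rd: (w>>22)&0x7=0x5 → %r5

%r5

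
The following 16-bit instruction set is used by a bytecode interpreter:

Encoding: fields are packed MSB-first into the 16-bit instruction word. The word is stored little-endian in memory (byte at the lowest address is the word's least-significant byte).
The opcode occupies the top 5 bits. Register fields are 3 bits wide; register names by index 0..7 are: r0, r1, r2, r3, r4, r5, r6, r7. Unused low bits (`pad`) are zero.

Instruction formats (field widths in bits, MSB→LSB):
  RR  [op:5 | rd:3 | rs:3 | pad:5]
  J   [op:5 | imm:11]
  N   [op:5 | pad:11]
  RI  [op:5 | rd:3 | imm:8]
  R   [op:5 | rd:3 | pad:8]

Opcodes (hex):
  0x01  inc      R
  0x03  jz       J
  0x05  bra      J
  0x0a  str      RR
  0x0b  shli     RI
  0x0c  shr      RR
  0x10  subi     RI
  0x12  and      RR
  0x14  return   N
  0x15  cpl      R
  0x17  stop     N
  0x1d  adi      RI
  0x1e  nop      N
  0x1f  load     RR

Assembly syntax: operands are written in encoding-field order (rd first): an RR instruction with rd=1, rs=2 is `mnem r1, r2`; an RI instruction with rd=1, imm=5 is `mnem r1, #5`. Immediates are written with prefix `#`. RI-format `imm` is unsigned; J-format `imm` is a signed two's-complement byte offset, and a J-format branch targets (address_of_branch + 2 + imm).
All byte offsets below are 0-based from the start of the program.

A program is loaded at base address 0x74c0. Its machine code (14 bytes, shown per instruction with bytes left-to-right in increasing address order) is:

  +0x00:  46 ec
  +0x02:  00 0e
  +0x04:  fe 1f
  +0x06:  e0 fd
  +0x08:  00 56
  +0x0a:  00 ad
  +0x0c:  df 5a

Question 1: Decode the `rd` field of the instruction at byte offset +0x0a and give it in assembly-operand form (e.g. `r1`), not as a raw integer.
r5

+0x0a: 00 ad ⇒ word 0xad00 (little)
  opcode bits[15:11]=0x15: cpl/R
  rd@[10:8]=0x5 ⇒ r5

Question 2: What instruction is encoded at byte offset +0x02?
@+02  little-endian(00 0e) = 0x0e00
  op=0x0e00>>11=0x1 ⇒ inc (R)
  rd@[10:8]=0x6 ⇒ r6

inc r6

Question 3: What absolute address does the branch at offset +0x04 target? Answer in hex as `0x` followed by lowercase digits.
[04] fe 1f → 0x1ffe
  op=0x1ffe>>11=0x3 ⇒ jz (J)
  [10:0] imm=2046 (s11→-2) = #-2
  target = base 0x74c0 + off 0x04 + 2 + imm -2 = 0x74c4

0x74c4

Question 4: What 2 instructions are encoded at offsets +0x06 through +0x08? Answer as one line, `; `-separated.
load r5, r7; str r6, r0

[06] e0 fd → 0xfde0
  top 5b → 0x1f → load [RR]
  rd: (w>>8)&0x7=0x5 → r5
  rs: (w>>5)&0x7=0x7 → r7
[08] 00 56 → 0x5600
  top 5b → 0xa → str [RR]
  rd: (w>>8)&0x7=0x6 → r6
  rs: (w>>5)&0x7=0x0 → r0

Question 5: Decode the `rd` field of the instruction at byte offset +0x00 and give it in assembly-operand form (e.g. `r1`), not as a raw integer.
r4

+0x00: 46 ec ⇒ word 0xec46 (little)
  op=0xec46>>11=0x1d ⇒ adi (RI)
  rd@[10:8]=0x4 ⇒ r4
  imm@[7:0]=0x46 ⇒ #70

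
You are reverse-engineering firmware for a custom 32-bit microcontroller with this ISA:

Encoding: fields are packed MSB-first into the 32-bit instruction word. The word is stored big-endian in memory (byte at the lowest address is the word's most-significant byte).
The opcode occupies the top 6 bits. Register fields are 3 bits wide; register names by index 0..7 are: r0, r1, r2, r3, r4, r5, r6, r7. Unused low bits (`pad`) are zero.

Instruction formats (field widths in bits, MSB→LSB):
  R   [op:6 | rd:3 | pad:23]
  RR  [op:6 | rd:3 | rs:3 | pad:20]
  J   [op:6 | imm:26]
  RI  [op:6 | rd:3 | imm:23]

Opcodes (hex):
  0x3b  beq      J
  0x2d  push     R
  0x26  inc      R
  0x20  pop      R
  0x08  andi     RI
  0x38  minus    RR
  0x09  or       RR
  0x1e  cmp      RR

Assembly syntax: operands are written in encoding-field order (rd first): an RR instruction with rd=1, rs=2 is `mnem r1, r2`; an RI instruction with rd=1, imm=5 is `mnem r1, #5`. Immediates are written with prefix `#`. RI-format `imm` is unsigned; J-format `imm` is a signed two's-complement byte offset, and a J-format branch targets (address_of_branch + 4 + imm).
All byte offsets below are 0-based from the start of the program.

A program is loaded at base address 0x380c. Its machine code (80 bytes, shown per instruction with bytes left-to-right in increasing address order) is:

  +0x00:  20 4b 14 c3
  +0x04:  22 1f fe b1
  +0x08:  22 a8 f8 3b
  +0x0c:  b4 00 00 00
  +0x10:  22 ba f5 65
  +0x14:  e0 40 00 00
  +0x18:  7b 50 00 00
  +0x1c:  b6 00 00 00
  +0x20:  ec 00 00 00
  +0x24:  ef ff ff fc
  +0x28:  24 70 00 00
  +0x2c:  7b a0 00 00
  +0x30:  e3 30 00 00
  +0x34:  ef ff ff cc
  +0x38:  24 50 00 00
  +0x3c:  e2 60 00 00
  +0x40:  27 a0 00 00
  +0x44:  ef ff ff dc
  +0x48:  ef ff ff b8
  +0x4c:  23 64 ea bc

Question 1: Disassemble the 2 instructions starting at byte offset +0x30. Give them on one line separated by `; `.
minus r6, r3; beq #-52

[30] e3 30 00 00 → 0xe3300000
  op=0xe3300000>>26=0x38 ⇒ minus (RR)
  rd@[25:23]=0x6 ⇒ r6
  rs@[22:20]=0x3 ⇒ r3
[34] ef ff ff cc → 0xefffffcc
  op=0xefffffcc>>26=0x3b ⇒ beq (J)
  imm@[25:0]=0x3ffffcc (s26→-52) ⇒ #-52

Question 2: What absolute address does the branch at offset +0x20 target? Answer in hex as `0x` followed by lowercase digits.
@+20  big-endian(ec 00 00 00) = 0xec000000
  opcode bits[31:26]=0x3b: beq/J
  imm@[25:0]=0x0 ⇒ #0
  target = base 0x380c + off 0x20 + 4 + imm 0 = 0x3830

0x3830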